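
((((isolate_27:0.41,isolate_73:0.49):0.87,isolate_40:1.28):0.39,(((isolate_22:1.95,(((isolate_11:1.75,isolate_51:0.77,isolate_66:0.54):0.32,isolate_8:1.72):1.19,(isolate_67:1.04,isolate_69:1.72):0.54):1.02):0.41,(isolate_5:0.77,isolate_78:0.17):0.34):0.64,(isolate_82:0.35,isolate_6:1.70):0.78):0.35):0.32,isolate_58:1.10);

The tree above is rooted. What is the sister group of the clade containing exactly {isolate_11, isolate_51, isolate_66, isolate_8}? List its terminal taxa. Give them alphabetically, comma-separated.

isolate_67, isolate_69

The clade containing exactly {isolate_11, isolate_51, isolate_66, isolate_8} attaches to the tree at the node subtending (((isolate_11,isolate_51,isolate_66),isolate_8),(isolate_67,isolate_69)).
The other lineage descending from that same node — the sister group — is (isolate_67,isolate_69); its 2 tips in alphabetical order are the answer.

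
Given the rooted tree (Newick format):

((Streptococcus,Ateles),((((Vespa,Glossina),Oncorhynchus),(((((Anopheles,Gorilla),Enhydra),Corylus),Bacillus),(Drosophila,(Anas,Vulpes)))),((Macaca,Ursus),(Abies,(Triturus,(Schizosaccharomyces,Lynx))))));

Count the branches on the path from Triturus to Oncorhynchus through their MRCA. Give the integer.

The MRCA of Triturus and Oncorhynchus is the node subtending ((((Vespa,Glossina),Oncorhynchus),(((((Anopheles,Gorilla),Enhydra),Corylus),Bacillus),(Drosophila,(Anas,Vulpes)))),((Macaca,Ursus),(Abies,(Triturus,(Schizosaccharomyces,Lynx))))).
From Triturus up to that node: 4 branches. From Oncorhynchus up to the same node: 3 branches. Total: 4 + 3 = 7.

7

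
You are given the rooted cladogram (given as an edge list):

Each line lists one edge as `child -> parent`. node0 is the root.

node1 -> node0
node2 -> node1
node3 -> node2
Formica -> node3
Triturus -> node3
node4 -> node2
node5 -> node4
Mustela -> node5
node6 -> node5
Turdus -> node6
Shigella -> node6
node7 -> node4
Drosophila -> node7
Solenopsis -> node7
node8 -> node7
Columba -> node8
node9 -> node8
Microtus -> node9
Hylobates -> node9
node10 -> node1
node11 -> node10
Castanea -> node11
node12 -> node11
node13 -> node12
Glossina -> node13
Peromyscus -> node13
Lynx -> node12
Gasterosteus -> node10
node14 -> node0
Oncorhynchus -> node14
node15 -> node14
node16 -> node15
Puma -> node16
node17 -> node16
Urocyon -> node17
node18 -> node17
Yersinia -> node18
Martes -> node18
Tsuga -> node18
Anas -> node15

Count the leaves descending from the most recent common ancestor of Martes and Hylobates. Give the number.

The MRCA of Martes and Hylobates is the root, so the clade is the entire tree.
That clade contains 22 terminal taxa: Anas, Castanea, Columba, Drosophila, Formica, Gasterosteus, Glossina, Hylobates, Lynx, Martes, Microtus, Mustela, Oncorhynchus, Peromyscus, Puma, Shigella, Solenopsis, Triturus, Tsuga, Turdus, Urocyon, Yersinia.

22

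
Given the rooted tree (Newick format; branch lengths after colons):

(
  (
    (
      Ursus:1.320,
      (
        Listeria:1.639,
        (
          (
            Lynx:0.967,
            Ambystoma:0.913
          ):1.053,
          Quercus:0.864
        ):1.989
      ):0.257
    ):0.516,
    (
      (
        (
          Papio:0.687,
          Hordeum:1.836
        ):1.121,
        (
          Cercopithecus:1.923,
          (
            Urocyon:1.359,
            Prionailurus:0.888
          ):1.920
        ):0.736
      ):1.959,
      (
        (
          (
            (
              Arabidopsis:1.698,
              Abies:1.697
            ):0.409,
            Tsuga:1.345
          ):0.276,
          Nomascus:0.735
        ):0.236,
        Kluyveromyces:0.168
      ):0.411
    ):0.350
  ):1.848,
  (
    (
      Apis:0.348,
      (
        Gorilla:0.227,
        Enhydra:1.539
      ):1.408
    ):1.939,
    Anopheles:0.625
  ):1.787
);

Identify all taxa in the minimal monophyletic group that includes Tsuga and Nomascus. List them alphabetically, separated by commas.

Abies, Arabidopsis, Nomascus, Tsuga

Tracing Tsuga: it sits inside ((Arabidopsis,Abies),Tsuga).
Tracing Nomascus: it sits inside (((Arabidopsis,Abies),Tsuga),Nomascus).
The smallest clade enclosing both is (((Arabidopsis,Abies),Tsuga),Nomascus); the answer is its 4 terminal taxa in alphabetical order.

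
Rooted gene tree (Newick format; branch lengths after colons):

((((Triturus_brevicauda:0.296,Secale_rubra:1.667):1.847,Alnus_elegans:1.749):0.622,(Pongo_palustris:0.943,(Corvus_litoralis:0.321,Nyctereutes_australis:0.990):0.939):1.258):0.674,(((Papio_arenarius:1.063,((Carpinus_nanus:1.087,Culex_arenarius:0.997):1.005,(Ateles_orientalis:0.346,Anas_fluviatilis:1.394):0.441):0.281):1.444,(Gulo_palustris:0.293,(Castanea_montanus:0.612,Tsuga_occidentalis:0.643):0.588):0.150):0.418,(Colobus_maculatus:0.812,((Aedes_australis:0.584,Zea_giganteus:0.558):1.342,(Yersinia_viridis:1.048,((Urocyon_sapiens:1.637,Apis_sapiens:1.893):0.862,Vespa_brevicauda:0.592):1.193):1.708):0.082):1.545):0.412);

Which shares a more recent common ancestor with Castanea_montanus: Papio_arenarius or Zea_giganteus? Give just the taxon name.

The MRCA of Castanea_montanus and Papio_arenarius subtends ((Papio_arenarius,((Carpinus_nanus,Culex_arenarius),(Ateles_orientalis,Anas_fluviatilis))),(Gulo_palustris,(Castanea_montanus,Tsuga_occidentalis))) (8 taxa).
The MRCA of Castanea_montanus and Zea_giganteus subtends (((Papio_arenarius,((Carpinus_nanus,Culex_arenarius),(Ateles_orientalis,Anas_fluviatilis))),(Gulo_palustris,(Castanea_montanus,Tsuga_occidentalis))),(Colobus_maculatus,((Aedes_australis,Zea_giganteus),(Yersinia_viridis,((Urocyon_sapiens,Apis_sapiens),Vespa_brevicauda))))) (15 taxa).
The first is nested inside the second, so Castanea_montanus shares a more recent common ancestor with Papio_arenarius.

Papio_arenarius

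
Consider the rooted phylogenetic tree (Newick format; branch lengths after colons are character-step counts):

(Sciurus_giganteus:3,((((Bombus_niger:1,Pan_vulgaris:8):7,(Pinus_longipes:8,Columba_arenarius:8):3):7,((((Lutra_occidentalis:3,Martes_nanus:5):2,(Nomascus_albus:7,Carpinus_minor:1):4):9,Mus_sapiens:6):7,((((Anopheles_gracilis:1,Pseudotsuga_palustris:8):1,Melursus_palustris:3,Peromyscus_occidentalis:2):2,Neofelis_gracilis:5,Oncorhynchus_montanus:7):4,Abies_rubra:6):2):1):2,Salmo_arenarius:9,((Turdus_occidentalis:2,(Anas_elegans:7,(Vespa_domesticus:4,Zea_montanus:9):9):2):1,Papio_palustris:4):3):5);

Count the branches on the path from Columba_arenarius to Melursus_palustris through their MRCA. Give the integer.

The MRCA of Columba_arenarius and Melursus_palustris is the node subtending (((Bombus_niger,Pan_vulgaris),(Pinus_longipes,Columba_arenarius)),((((Lutra_occidentalis,Martes_nanus),(Nomascus_albus,Carpinus_minor)),Mus_sapiens),((((Anopheles_gracilis,Pseudotsuga_palustris),Melursus_palustris,Peromyscus_occidentalis),Neofelis_gracilis,Oncorhynchus_montanus),Abies_rubra))).
From Columba_arenarius up to that node: 3 branches. From Melursus_palustris up to the same node: 5 branches. Total: 3 + 5 = 8.

8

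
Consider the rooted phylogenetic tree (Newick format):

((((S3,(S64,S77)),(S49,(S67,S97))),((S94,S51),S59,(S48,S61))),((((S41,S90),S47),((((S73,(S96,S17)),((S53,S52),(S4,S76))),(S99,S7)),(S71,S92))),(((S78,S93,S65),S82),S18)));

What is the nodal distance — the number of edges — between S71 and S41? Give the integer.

The MRCA of S71 and S41 is the node subtending (((S41,S90),S47),((((S73,(S96,S17)),((S53,S52),(S4,S76))),(S99,S7)),(S71,S92))).
From S71 up to that node: 3 branches. From S41 up to the same node: 3 branches. Total: 3 + 3 = 6.

6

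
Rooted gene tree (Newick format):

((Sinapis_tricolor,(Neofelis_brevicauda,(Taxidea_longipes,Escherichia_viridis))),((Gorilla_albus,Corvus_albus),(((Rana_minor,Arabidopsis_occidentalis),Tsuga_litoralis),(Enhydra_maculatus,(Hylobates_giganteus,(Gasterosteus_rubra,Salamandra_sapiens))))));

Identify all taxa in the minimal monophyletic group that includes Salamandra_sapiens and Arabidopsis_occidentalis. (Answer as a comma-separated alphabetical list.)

Arabidopsis_occidentalis, Enhydra_maculatus, Gasterosteus_rubra, Hylobates_giganteus, Rana_minor, Salamandra_sapiens, Tsuga_litoralis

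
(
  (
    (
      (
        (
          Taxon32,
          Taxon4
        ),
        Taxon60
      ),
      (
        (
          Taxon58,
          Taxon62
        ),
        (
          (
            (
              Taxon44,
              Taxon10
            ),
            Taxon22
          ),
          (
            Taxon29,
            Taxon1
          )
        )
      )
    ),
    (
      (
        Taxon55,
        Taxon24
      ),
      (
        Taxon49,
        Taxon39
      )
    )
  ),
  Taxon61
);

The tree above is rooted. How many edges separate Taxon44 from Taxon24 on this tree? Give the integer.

9

The MRCA of Taxon44 and Taxon24 is the node subtending ((((Taxon32,Taxon4),Taxon60),((Taxon58,Taxon62),(((Taxon44,Taxon10),Taxon22),(Taxon29,Taxon1)))),((Taxon55,Taxon24),(Taxon49,Taxon39))).
From Taxon44 up to that node: 6 branches. From Taxon24 up to the same node: 3 branches. Total: 6 + 3 = 9.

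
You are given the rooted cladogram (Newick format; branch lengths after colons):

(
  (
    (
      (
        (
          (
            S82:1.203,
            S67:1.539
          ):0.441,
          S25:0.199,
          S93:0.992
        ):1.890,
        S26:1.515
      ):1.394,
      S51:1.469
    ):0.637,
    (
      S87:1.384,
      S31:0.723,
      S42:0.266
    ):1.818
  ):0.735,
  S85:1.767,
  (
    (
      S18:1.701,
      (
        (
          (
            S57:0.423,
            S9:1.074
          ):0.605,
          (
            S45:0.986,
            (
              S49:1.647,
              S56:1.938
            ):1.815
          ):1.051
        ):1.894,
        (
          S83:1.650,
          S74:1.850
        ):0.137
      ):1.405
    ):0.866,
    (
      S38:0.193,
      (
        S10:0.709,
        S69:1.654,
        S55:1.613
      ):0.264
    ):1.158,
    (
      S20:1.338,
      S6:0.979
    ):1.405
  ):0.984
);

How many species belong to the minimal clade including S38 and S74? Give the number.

14

The MRCA of S38 and S74 is the node subtending ((S18,(((S57,S9),(S45,(S49,S56))),(S83,S74))),(S38,(S10,S69,S55)),(S20,S6)).
That clade contains 14 terminal taxa: S10, S18, S20, S38, S45, S49, S55, S56, S57, S6, S69, S74, S83, S9.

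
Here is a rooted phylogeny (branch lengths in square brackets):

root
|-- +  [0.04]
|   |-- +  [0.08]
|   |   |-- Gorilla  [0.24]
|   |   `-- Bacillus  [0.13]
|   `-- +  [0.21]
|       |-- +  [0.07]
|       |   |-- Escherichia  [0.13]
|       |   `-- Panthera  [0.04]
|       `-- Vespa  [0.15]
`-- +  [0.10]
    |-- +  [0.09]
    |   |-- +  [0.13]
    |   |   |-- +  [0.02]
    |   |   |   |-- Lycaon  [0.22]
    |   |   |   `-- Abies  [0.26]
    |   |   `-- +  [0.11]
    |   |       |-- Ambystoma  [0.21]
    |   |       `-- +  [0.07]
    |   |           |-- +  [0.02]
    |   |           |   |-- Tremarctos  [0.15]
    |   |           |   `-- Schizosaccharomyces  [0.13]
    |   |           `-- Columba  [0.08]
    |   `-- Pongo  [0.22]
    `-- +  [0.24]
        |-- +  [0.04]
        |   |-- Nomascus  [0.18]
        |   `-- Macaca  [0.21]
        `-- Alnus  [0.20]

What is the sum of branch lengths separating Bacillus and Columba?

The path runs Bacillus → … → MRCA → … → Columba; the MRCA is the root of the tree.
Branch lengths along that path: 0.13 + 0.08 + 0.04 + 0.10 + 0.09 + 0.13 + 0.11 + 0.07 + 0.08 = 0.83.

0.83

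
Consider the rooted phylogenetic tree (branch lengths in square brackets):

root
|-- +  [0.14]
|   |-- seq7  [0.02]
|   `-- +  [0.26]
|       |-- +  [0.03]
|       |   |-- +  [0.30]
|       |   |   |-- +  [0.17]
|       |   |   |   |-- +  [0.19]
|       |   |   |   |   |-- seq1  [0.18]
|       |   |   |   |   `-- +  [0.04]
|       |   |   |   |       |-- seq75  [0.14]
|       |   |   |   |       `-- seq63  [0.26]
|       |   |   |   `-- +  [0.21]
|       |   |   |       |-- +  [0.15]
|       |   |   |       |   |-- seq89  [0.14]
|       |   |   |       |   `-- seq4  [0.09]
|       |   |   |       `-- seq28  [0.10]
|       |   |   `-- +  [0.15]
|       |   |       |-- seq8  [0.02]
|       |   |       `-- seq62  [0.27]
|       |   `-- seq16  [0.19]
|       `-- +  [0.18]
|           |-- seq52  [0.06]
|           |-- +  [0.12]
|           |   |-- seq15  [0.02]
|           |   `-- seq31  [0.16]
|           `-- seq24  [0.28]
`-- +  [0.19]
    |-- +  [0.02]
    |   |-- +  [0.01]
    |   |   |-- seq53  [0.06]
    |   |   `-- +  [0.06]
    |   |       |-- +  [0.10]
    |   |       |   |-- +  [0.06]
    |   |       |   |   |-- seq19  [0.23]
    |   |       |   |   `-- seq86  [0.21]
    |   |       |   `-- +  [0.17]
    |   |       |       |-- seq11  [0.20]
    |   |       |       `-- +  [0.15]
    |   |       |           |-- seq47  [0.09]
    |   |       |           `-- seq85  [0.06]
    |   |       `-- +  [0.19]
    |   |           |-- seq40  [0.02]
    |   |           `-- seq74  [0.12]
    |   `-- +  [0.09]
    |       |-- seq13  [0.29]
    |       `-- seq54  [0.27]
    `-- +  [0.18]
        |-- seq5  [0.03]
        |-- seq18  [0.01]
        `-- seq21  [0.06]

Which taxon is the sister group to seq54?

seq13

seq54 attaches to the tree at the node subtending (seq13,seq54).
The other lineage descending from that same node — the sister group — is the single tip seq13.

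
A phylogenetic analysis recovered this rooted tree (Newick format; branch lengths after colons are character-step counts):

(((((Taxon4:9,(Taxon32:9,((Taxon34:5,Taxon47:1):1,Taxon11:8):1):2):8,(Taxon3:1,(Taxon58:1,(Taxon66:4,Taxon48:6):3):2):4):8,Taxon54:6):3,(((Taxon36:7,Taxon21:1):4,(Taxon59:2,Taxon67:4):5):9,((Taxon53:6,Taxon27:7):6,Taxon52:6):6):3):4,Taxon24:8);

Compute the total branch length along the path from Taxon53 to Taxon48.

47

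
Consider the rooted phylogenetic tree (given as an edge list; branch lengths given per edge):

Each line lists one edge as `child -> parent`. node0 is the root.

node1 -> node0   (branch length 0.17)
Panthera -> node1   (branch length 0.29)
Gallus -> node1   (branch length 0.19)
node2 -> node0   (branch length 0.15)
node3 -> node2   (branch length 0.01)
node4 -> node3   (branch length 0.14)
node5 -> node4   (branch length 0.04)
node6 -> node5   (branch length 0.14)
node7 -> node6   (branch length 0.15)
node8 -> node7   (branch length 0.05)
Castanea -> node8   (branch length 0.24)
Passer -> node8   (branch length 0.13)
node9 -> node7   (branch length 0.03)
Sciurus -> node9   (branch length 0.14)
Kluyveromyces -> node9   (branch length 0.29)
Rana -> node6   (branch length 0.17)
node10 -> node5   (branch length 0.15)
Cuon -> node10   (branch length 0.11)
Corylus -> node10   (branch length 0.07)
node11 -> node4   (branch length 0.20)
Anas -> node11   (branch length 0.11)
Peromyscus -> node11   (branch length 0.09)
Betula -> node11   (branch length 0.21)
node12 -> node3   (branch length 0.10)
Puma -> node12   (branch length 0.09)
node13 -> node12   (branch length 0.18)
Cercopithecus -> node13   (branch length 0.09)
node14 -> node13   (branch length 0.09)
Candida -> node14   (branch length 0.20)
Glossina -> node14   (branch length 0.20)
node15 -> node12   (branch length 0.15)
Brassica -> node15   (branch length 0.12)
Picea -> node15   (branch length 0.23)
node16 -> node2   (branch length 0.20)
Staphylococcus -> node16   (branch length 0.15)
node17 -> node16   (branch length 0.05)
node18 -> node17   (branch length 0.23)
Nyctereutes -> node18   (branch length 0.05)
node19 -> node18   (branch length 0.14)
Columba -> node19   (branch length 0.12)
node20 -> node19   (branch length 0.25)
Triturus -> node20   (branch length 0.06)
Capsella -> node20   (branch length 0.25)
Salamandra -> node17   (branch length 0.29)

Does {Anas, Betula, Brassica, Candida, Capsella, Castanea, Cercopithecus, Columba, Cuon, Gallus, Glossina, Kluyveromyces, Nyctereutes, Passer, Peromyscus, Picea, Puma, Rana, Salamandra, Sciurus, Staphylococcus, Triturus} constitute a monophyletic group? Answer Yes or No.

No

The MRCA of the listed taxa is the root, so the smallest clade containing them is the whole tree.
That clade also contains Corylus, Panthera, which are not in the proposed group, so the group is not monophyletic.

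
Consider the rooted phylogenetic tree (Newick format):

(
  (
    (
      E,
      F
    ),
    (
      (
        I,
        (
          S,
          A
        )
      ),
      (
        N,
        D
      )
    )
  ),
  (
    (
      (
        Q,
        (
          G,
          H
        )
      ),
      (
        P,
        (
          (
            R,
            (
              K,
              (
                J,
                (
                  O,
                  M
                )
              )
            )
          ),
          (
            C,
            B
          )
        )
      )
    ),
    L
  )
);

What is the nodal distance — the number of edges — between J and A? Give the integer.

13

The MRCA of J and A is the root of the tree.
From J up to that node: 8 branches. From A up to the same node: 5 branches. Total: 8 + 5 = 13.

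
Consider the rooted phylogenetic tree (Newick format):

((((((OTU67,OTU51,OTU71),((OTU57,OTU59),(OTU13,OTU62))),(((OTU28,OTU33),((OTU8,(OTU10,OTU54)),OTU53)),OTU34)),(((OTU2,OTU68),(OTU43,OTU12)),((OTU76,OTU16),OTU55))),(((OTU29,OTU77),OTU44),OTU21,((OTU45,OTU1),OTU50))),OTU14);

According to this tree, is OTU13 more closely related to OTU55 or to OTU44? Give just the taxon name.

OTU55

The MRCA of OTU13 and OTU55 subtends ((((OTU67,OTU51,OTU71),((OTU57,OTU59),(OTU13,OTU62))),(((OTU28,OTU33),((OTU8,(OTU10,OTU54)),OTU53)),OTU34)),(((OTU2,OTU68),(OTU43,OTU12)),((OTU76,OTU16),OTU55))) (21 taxa).
The MRCA of OTU13 and OTU44 subtends (((((OTU67,OTU51,OTU71),((OTU57,OTU59),(OTU13,OTU62))),(((OTU28,OTU33),((OTU8,(OTU10,OTU54)),OTU53)),OTU34)),(((OTU2,OTU68),(OTU43,OTU12)),((OTU76,OTU16),OTU55))),(((OTU29,OTU77),OTU44),OTU21,((OTU45,OTU1),OTU50))) (28 taxa).
The first is nested inside the second, so OTU13 shares a more recent common ancestor with OTU55.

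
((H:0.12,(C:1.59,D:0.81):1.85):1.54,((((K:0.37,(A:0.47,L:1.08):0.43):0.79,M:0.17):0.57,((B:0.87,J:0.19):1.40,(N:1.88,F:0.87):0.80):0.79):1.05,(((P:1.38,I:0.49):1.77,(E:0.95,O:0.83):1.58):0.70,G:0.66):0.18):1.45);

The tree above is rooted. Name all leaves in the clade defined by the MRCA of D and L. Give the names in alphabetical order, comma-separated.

Tracing D: it sits inside (C,D).
Tracing L: it sits inside (A,L).
The smallest clade enclosing both is the whole tree (their MRCA is the root), so the answer is all 16 tips in alphabetical order.

A, B, C, D, E, F, G, H, I, J, K, L, M, N, O, P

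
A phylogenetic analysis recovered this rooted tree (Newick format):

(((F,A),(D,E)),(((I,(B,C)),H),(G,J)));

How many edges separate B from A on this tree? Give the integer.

8

The MRCA of B and A is the root of the tree.
From B up to that node: 5 branches. From A up to the same node: 3 branches. Total: 5 + 3 = 8.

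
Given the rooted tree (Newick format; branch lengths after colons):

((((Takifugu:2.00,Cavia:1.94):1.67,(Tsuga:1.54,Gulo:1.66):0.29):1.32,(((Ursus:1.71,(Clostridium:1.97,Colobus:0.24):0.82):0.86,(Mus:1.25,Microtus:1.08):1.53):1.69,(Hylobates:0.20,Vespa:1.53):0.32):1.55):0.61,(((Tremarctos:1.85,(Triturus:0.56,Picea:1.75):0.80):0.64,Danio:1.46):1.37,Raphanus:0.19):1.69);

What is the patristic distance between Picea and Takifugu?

The path runs Picea → … → MRCA → … → Takifugu; the MRCA is the root of the tree.
Branch lengths along that path: 1.75 + 0.80 + 0.64 + 1.37 + 1.69 + 0.61 + 1.32 + 1.67 + 2.00 = 11.85.

11.85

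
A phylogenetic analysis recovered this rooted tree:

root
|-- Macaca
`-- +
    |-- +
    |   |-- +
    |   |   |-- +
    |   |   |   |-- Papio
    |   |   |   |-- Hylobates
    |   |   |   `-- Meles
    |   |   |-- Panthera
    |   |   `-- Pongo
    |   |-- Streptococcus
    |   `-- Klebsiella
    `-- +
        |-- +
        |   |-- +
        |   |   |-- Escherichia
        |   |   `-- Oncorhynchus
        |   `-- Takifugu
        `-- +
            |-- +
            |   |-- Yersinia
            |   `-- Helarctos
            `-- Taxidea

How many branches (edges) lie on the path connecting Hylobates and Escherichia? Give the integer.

The MRCA of Hylobates and Escherichia is the node subtending ((((Papio,Hylobates,Meles),Panthera,Pongo),Streptococcus,Klebsiella),(((Escherichia,Oncorhynchus),Takifugu),((Yersinia,Helarctos),Taxidea))).
From Hylobates up to that node: 4 branches. From Escherichia up to the same node: 4 branches. Total: 4 + 4 = 8.

8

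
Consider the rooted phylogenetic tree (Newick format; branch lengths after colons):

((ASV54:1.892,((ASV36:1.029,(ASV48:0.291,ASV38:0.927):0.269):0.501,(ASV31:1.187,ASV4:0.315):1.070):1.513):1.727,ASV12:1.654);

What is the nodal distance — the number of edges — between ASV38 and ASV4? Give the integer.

5

The MRCA of ASV38 and ASV4 is the node subtending ((ASV36,(ASV48,ASV38)),(ASV31,ASV4)).
From ASV38 up to that node: 3 branches. From ASV4 up to the same node: 2 branches. Total: 3 + 2 = 5.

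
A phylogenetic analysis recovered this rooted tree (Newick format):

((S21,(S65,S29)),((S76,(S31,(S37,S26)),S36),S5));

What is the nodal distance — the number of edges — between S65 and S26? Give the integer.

8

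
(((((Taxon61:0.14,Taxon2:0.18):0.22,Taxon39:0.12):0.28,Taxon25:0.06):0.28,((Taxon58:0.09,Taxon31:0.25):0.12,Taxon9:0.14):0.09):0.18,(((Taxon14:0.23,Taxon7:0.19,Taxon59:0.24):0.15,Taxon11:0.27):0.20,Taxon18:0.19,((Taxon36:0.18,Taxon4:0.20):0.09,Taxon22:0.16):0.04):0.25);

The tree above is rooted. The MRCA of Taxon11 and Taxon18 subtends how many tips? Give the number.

The MRCA of Taxon11 and Taxon18 is the node subtending (((Taxon14,Taxon7,Taxon59),Taxon11),Taxon18,((Taxon36,Taxon4),Taxon22)).
That clade contains 8 terminal taxa: Taxon11, Taxon14, Taxon18, Taxon22, Taxon36, Taxon4, Taxon59, Taxon7.

8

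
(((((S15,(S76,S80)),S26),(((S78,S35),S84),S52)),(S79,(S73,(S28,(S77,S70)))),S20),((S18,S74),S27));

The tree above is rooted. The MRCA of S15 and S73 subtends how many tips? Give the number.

14

The MRCA of S15 and S73 is the node subtending ((((S15,(S76,S80)),S26),(((S78,S35),S84),S52)),(S79,(S73,(S28,(S77,S70)))),S20).
That clade contains 14 terminal taxa: S15, S20, S26, S28, S35, S52, S70, S73, S76, S77, S78, S79, S80, S84.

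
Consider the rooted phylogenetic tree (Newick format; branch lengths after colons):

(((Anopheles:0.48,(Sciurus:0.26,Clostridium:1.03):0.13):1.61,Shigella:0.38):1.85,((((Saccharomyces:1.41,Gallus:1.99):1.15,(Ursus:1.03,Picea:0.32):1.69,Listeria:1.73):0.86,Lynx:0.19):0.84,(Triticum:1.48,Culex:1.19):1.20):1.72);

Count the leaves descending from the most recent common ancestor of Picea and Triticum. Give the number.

The MRCA of Picea and Triticum is the node subtending ((((Saccharomyces,Gallus),(Ursus,Picea),Listeria),Lynx),(Triticum,Culex)).
That clade contains 8 terminal taxa: Culex, Gallus, Listeria, Lynx, Picea, Saccharomyces, Triticum, Ursus.

8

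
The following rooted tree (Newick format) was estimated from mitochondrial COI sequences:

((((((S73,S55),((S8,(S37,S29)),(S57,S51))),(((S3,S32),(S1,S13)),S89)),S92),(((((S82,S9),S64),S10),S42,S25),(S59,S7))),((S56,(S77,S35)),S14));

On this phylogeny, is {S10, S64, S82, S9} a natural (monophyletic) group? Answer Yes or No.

The most recent common ancestor of these taxa subtends (((S82,S9),S64),S10).
That clade has exactly 4 tips — every listed taxon and nothing else — so the group is monophyletic.

Yes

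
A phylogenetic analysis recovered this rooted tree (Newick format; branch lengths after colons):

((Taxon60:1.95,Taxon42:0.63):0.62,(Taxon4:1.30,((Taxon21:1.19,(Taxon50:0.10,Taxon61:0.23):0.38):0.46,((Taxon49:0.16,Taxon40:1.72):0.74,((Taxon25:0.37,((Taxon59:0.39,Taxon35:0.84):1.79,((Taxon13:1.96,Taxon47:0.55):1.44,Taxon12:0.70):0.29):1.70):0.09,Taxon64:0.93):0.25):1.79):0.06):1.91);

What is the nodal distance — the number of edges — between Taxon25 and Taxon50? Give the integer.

7

The MRCA of Taxon25 and Taxon50 is the node subtending ((Taxon21,(Taxon50,Taxon61)),((Taxon49,Taxon40),((Taxon25,((Taxon59,Taxon35),((Taxon13,Taxon47),Taxon12))),Taxon64))).
From Taxon25 up to that node: 4 branches. From Taxon50 up to the same node: 3 branches. Total: 4 + 3 = 7.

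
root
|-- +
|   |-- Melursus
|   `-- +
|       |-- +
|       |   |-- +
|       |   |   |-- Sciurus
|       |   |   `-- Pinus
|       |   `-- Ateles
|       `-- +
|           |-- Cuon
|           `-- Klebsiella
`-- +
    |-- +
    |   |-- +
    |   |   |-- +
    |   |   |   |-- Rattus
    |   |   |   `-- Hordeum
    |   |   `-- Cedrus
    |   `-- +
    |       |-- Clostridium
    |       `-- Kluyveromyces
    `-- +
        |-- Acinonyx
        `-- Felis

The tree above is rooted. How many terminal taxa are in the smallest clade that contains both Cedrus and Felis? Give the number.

The MRCA of Cedrus and Felis is the node subtending ((((Rattus,Hordeum),Cedrus),(Clostridium,Kluyveromyces)),(Acinonyx,Felis)).
That clade contains 7 terminal taxa: Acinonyx, Cedrus, Clostridium, Felis, Hordeum, Kluyveromyces, Rattus.

7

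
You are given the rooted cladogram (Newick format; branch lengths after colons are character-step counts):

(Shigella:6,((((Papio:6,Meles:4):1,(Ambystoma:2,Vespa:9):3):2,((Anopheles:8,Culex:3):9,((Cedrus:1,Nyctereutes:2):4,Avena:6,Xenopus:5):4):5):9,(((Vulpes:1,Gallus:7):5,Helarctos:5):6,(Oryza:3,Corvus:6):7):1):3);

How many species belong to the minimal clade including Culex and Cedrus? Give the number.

The MRCA of Culex and Cedrus is the node subtending ((Anopheles,Culex),((Cedrus,Nyctereutes),Avena,Xenopus)).
That clade contains 6 terminal taxa: Anopheles, Avena, Cedrus, Culex, Nyctereutes, Xenopus.

6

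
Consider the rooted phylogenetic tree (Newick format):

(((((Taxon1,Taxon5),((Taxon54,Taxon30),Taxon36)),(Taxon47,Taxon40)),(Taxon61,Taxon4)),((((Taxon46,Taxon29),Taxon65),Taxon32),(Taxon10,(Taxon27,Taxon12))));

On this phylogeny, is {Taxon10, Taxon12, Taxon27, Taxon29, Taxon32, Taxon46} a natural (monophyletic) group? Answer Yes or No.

The MRCA of the listed taxa subtends ((((Taxon46,Taxon29),Taxon65),Taxon32),(Taxon10,(Taxon27,Taxon12))).
That clade also contains Taxon65, which is not in the proposed group, so the group is not monophyletic.

No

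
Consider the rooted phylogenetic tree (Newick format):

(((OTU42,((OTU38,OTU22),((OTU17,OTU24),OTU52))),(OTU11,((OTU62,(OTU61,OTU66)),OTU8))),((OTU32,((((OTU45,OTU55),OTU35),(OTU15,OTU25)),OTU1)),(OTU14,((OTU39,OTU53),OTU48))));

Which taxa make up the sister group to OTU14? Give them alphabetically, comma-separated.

OTU39, OTU48, OTU53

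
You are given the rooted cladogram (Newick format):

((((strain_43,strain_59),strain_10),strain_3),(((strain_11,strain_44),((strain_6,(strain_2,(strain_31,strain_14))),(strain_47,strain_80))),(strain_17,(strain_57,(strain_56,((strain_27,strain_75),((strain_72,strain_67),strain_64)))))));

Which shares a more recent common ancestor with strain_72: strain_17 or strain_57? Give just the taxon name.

The MRCA of strain_72 and strain_57 subtends (strain_57,(strain_56,((strain_27,strain_75),((strain_72,strain_67),strain_64)))) (7 taxa).
The MRCA of strain_72 and strain_17 subtends (strain_17,(strain_57,(strain_56,((strain_27,strain_75),((strain_72,strain_67),strain_64))))) (8 taxa).
The first is nested inside the second, so strain_72 shares a more recent common ancestor with strain_57.

strain_57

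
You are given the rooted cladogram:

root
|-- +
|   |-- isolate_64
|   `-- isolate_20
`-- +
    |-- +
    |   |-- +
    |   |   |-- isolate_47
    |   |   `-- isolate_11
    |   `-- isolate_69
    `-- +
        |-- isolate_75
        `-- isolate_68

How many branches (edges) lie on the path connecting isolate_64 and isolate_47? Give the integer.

6

The MRCA of isolate_64 and isolate_47 is the root of the tree.
From isolate_64 up to that node: 2 branches. From isolate_47 up to the same node: 4 branches. Total: 2 + 4 = 6.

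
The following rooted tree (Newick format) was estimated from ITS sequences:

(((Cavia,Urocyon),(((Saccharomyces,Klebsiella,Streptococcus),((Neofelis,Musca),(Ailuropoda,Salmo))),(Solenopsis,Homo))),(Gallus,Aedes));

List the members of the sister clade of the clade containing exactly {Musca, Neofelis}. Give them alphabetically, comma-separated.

Ailuropoda, Salmo

The clade containing exactly {Musca, Neofelis} attaches to the tree at the node subtending ((Neofelis,Musca),(Ailuropoda,Salmo)).
The other lineage descending from that same node — the sister group — is (Ailuropoda,Salmo); its 2 tips in alphabetical order are the answer.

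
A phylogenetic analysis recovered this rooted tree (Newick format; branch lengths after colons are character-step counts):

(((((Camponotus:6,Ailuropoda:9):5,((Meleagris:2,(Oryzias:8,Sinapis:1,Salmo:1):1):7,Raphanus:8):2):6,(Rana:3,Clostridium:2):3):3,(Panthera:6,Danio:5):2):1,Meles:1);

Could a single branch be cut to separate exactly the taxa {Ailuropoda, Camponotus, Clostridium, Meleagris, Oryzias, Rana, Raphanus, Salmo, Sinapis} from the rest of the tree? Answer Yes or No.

The most recent common ancestor of these taxa subtends (((Camponotus,Ailuropoda),((Meleagris,(Oryzias,Sinapis,Salmo)),Raphanus)),(Rana,Clostridium)).
That clade has exactly 9 tips — every listed taxon and nothing else — so the group is monophyletic.

Yes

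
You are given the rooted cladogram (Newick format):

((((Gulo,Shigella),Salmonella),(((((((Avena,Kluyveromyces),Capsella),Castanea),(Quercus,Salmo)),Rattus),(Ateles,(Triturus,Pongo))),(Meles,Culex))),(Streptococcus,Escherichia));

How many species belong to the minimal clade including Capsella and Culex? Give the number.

The MRCA of Capsella and Culex is the node subtending (((((((Avena,Kluyveromyces),Capsella),Castanea),(Quercus,Salmo)),Rattus),(Ateles,(Triturus,Pongo))),(Meles,Culex)).
That clade contains 12 terminal taxa: Ateles, Avena, Capsella, Castanea, Culex, Kluyveromyces, Meles, Pongo, Quercus, Rattus, Salmo, Triturus.

12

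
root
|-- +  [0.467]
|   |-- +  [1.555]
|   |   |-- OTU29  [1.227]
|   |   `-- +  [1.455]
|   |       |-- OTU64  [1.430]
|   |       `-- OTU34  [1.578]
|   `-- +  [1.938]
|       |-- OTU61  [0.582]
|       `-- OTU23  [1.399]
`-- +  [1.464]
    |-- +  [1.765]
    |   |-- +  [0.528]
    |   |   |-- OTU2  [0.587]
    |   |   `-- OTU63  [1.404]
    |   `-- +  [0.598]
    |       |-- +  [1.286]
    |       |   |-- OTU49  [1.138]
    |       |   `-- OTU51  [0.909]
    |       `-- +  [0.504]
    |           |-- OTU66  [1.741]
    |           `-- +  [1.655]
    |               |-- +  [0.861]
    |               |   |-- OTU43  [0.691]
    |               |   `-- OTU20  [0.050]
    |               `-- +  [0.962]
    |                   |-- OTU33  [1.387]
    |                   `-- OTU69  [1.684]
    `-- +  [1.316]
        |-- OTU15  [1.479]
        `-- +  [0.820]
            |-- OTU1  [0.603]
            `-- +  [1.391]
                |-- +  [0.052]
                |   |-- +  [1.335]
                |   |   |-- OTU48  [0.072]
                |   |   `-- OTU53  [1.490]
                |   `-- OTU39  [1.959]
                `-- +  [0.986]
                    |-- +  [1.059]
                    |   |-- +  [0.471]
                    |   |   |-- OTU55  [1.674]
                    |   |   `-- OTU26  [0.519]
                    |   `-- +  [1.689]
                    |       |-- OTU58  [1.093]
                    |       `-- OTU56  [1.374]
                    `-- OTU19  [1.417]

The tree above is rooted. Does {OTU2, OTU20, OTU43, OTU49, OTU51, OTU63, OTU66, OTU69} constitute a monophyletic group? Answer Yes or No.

No

The MRCA of the listed taxa subtends ((OTU2,OTU63),((OTU49,OTU51),(OTU66,((OTU43,OTU20),(OTU33,OTU69))))).
That clade also contains OTU33, which is not in the proposed group, so the group is not monophyletic.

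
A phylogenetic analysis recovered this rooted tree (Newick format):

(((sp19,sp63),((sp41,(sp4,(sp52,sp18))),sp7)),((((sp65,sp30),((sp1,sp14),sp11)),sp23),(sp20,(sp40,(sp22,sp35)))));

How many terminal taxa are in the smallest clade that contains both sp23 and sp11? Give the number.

The MRCA of sp23 and sp11 is the node subtending (((sp65,sp30),((sp1,sp14),sp11)),sp23).
That clade contains 6 terminal taxa: sp1, sp11, sp14, sp23, sp30, sp65.

6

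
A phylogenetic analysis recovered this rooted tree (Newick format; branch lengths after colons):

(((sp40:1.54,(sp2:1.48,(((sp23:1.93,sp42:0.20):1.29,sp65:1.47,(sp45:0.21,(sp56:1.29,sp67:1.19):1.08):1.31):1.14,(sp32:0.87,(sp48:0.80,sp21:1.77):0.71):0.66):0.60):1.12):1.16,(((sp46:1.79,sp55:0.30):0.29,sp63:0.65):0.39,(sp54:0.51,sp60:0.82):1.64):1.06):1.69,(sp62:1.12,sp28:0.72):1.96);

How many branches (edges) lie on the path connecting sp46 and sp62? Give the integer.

The MRCA of sp46 and sp62 is the root of the tree.
From sp46 up to that node: 5 branches. From sp62 up to the same node: 2 branches. Total: 5 + 2 = 7.

7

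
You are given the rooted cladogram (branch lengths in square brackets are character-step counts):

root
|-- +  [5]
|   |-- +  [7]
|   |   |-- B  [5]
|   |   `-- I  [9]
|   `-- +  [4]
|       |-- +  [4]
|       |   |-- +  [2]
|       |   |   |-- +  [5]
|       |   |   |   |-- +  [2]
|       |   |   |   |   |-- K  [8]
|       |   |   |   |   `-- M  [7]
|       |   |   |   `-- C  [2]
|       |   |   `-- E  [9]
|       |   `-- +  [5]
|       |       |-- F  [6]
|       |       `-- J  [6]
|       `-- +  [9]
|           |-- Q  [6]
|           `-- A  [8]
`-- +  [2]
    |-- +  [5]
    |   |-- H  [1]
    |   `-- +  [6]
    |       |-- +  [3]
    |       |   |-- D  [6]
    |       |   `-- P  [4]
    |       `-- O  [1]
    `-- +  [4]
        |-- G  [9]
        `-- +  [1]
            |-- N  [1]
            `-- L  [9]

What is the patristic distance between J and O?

38

The path runs J → … → MRCA → … → O; the MRCA is the root of the tree.
Branch lengths along that path: 6 + 5 + 4 + 4 + 5 + 2 + 5 + 6 + 1 = 38.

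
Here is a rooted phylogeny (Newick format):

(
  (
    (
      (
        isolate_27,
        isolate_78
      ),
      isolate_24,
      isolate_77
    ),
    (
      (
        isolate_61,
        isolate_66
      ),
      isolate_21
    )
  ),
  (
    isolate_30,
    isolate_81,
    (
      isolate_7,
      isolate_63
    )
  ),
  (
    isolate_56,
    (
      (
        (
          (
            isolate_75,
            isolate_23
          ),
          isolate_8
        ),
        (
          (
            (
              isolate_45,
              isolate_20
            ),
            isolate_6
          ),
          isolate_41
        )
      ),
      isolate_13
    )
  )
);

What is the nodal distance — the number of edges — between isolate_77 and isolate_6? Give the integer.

The MRCA of isolate_77 and isolate_6 is the root of the tree.
From isolate_77 up to that node: 3 branches. From isolate_6 up to the same node: 6 branches. Total: 3 + 6 = 9.

9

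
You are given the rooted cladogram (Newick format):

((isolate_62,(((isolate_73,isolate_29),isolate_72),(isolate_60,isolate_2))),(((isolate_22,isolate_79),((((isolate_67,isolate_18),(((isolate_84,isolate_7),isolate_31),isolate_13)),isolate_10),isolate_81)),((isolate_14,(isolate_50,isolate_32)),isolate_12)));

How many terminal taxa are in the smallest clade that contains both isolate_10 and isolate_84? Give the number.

7

The MRCA of isolate_10 and isolate_84 is the node subtending (((isolate_67,isolate_18),(((isolate_84,isolate_7),isolate_31),isolate_13)),isolate_10).
That clade contains 7 terminal taxa: isolate_10, isolate_13, isolate_18, isolate_31, isolate_67, isolate_7, isolate_84.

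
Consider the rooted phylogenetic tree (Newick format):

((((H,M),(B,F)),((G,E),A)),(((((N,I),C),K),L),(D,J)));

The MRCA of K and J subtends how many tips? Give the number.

7

The MRCA of K and J is the node subtending (((((N,I),C),K),L),(D,J)).
That clade contains 7 terminal taxa: C, D, I, J, K, L, N.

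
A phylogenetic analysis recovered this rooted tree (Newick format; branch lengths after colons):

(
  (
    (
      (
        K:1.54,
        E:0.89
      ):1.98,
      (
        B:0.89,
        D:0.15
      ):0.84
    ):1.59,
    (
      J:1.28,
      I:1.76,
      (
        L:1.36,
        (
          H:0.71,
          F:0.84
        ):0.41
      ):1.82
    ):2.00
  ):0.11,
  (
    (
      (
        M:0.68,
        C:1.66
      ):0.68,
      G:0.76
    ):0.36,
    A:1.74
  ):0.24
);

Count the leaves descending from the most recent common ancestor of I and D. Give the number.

9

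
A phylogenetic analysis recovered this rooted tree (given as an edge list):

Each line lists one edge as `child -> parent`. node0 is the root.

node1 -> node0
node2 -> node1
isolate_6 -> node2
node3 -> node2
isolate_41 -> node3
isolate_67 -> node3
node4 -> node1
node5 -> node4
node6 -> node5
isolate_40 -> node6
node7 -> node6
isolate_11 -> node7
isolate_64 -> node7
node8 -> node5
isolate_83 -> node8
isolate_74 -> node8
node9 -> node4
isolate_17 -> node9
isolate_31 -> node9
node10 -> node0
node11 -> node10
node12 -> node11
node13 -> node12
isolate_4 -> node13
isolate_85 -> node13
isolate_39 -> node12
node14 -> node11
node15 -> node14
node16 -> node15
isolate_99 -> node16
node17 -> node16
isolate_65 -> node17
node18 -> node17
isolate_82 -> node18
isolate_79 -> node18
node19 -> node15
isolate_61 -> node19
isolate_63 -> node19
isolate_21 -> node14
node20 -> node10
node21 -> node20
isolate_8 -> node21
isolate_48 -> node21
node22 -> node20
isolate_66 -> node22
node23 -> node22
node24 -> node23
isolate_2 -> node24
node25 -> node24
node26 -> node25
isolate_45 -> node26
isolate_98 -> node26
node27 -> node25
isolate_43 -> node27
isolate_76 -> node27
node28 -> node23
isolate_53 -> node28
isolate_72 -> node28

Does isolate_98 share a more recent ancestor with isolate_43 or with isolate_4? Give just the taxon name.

The MRCA of isolate_98 and isolate_43 subtends ((isolate_45,isolate_98),(isolate_43,isolate_76)) (4 taxa).
The MRCA of isolate_98 and isolate_4 subtends ((((isolate_4,isolate_85),isolate_39),(((isolate_99,(isolate_65,(isolate_82,isolate_79))),(isolate_61,isolate_63)),isolate_21)),((isolate_8,isolate_48),(isolate_66,((isolate_2,((isolate_45,isolate_98),(isolate_43,isolate_76))),(isolate_53,isolate_72))))) (20 taxa).
The first is nested inside the second, so isolate_98 shares a more recent common ancestor with isolate_43.

isolate_43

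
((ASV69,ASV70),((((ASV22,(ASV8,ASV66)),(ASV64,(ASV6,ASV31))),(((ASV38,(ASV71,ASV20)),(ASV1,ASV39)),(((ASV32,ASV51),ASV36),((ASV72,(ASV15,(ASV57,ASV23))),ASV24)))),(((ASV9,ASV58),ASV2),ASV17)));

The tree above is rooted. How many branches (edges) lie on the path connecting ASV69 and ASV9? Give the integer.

The MRCA of ASV69 and ASV9 is the root of the tree.
From ASV69 up to that node: 2 branches. From ASV9 up to the same node: 5 branches. Total: 2 + 5 = 7.

7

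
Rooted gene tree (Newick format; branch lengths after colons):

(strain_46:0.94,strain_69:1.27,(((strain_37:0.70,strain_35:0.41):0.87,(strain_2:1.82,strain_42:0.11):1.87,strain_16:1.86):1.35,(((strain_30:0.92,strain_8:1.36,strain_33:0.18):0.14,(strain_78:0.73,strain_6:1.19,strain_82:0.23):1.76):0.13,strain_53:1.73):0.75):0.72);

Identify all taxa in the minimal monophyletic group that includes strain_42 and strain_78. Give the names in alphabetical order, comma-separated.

Tracing strain_42: it sits inside (strain_2,strain_42).
Tracing strain_78: it sits inside (strain_78,strain_6,strain_82).
The smallest clade enclosing both is (((strain_37,strain_35),(strain_2,strain_42),strain_16),(((strain_30,strain_8,strain_33),(strain_78,strain_6,strain_82)),strain_53)); the answer is its 12 terminal taxa in alphabetical order.

strain_16, strain_2, strain_30, strain_33, strain_35, strain_37, strain_42, strain_53, strain_6, strain_78, strain_8, strain_82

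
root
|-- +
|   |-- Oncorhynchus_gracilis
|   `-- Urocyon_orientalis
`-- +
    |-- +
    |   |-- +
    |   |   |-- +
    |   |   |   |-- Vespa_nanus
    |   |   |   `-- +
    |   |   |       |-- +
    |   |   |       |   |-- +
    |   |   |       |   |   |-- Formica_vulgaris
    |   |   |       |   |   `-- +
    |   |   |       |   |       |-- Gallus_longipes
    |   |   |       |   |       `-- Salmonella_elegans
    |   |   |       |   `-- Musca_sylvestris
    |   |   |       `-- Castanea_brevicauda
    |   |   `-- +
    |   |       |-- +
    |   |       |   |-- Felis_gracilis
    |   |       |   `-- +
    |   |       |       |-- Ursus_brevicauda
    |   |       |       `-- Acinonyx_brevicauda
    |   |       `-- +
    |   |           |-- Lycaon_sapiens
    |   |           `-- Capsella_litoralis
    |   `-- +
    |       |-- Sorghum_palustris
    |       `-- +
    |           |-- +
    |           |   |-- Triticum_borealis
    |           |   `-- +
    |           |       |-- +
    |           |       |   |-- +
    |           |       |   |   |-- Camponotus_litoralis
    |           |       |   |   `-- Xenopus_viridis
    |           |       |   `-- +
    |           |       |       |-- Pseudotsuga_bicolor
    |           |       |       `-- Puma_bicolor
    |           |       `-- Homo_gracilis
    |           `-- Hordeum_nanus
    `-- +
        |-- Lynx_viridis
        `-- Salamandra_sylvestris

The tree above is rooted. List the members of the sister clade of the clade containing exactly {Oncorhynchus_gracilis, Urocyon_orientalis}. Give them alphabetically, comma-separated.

Acinonyx_brevicauda, Camponotus_litoralis, Capsella_litoralis, Castanea_brevicauda, Felis_gracilis, Formica_vulgaris, Gallus_longipes, Homo_gracilis, Hordeum_nanus, Lycaon_sapiens, Lynx_viridis, Musca_sylvestris, Pseudotsuga_bicolor, Puma_bicolor, Salamandra_sylvestris, Salmonella_elegans, Sorghum_palustris, Triticum_borealis, Ursus_brevicauda, Vespa_nanus, Xenopus_viridis

The clade containing exactly {Oncorhynchus_gracilis, Urocyon_orientalis} attaches directly to the root of the tree.
The other lineage descending from that same node — the sister group — is ((((Vespa_nanus,(((Formica_vulgaris,(Gallus_longipes,Salmonella_elegans)),Musca_sylvestris),Castanea_brevicauda)),((Felis_gracilis,(Ursus_brevicauda,Acinonyx_brevicauda)),(Lycaon_sapiens,Capsella_litoralis))),(Sorghum_palustris,((Triticum_borealis,(((Camponotus_litoralis,Xenopus_viridis),(Pseudotsuga_bicolor,Puma_bicolor)),Homo_gracilis)),Hordeum_nanus))),(Lynx_viridis,Salamandra_sylvestris)); its 21 tips in alphabetical order are the answer.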